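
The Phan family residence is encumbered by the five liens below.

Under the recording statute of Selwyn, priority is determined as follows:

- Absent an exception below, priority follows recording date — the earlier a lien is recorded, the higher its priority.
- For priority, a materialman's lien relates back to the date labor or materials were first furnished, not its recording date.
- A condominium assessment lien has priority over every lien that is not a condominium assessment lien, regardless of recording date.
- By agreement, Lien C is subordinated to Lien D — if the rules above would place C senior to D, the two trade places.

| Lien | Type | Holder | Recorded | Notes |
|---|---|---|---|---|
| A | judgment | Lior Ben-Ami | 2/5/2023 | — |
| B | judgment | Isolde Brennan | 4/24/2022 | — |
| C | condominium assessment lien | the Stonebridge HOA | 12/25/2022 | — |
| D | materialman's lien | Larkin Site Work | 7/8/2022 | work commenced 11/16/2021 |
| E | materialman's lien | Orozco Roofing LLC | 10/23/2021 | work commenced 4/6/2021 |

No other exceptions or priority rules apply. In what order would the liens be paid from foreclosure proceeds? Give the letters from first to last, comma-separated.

D, E, C, B, A

Adjusting effective dates: D is treated as recorded 11/16/2021, the work-commencement date; E relates back to 4/6/2021 (work commenced).
C, as a condominium assessment lien, has superpriority and ranks first.
Remaining liens by effective date: E (4/6/2021), D (11/16/2021), B (4/24/2022), A (2/5/2023).
C would otherwise be senior to D, so under the subordination agreement C and D exchange positions.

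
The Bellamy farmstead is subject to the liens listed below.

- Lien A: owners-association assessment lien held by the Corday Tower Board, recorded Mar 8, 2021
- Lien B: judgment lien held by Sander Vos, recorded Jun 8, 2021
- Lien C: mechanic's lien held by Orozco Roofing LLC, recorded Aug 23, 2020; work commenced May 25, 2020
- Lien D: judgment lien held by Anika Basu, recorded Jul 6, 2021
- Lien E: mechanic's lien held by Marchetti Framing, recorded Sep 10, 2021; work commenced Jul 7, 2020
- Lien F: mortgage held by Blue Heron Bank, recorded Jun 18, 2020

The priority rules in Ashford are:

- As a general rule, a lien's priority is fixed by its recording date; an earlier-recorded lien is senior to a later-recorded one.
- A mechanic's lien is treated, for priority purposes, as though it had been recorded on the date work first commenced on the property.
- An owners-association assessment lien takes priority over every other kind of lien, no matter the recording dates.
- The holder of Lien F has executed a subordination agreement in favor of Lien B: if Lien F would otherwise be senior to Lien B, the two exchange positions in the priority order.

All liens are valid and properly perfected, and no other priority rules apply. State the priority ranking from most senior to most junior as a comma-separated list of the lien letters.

Effective dates: C relates back to May 25, 2020 (work commenced); E's effective date is Jul 7, 2020, when work began.
As an owners-association assessment lien, A is senior to every other lien.
Remaining liens by effective date: C (May 25, 2020), F (Jun 18, 2020), E (Jul 7, 2020), B (Jun 8, 2021), D (Jul 6, 2021).
The subordination applies — F was senior to B — so F and B swap.

A, C, B, E, F, D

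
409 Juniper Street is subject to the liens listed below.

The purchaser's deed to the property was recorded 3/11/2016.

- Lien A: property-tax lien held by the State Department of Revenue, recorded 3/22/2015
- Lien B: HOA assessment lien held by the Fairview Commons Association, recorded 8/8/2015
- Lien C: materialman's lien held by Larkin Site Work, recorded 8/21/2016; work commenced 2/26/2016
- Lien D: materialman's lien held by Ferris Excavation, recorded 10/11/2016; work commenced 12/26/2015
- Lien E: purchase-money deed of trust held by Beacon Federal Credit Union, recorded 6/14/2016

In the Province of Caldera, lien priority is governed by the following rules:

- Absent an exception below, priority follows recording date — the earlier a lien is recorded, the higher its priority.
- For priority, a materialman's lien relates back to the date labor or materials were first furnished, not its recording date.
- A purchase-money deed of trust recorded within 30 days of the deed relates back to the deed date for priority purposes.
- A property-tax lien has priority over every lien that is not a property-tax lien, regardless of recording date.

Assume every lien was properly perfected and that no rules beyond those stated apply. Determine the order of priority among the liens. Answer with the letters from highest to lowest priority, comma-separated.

Effective dates after the stated exceptions: C's effective date is 2/26/2016, when work began; D relates back to 12/26/2015 (work commenced); E missed the 30-day window (95 days after the deed), so its recording date stands.
A is a property-tax lien and takes priority over every other lien.
Remaining liens by effective date: B (8/8/2015), D (12/26/2015), C (2/26/2016), E (6/14/2016).

A, B, D, C, E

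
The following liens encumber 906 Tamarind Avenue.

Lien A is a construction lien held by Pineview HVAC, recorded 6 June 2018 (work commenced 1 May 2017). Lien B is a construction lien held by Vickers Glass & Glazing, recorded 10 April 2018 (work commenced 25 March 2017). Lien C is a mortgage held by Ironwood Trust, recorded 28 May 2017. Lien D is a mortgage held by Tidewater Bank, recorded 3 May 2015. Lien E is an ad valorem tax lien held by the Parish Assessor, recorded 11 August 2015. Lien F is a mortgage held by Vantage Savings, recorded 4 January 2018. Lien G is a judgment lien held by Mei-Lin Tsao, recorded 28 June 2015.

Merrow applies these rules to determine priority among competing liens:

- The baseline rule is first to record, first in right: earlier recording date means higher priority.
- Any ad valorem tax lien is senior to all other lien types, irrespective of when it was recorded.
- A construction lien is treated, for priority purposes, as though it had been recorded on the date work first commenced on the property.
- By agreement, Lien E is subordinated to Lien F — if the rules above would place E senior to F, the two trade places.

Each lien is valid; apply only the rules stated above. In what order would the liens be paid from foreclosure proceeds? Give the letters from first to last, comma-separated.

F, D, G, B, A, C, E

First, effective dates: A is treated as recorded 1 May 2017, the work-commencement date; B is treated as recorded 25 March 2017, the work-commencement date.
E, as an ad valorem tax lien, has superpriority and ranks first.
Remaining liens by effective date: D (3 May 2015), G (28 June 2015), B (25 March 2017), A (1 May 2017), C (28 May 2017), F (4 January 2018).
E is senior to F before the subordination, so the two trade places.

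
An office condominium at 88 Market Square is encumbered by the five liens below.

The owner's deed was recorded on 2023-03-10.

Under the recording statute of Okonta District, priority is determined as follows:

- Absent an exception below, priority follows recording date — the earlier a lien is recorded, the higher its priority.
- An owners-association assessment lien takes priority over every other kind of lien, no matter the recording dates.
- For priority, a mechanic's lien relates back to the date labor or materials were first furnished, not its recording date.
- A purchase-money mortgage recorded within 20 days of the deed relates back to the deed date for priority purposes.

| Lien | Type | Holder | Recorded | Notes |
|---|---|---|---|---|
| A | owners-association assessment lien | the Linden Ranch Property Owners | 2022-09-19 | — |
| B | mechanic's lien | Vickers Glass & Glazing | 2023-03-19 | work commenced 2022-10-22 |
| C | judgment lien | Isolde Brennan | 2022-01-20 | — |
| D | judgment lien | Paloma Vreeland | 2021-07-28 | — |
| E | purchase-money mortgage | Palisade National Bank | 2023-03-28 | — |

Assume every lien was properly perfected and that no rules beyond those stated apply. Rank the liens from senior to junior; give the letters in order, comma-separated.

A, D, C, B, E

Effective dates: B relates back to 2022-10-22 (work commenced); E was recorded within the 20-day window, so its effective date is the deed date 2023-03-10.
As an owners-association assessment lien, A is senior to every other lien.
The other liens, earliest effective date first: D (2021-07-28), C (2022-01-20), B (2022-10-22), E (2023-03-10).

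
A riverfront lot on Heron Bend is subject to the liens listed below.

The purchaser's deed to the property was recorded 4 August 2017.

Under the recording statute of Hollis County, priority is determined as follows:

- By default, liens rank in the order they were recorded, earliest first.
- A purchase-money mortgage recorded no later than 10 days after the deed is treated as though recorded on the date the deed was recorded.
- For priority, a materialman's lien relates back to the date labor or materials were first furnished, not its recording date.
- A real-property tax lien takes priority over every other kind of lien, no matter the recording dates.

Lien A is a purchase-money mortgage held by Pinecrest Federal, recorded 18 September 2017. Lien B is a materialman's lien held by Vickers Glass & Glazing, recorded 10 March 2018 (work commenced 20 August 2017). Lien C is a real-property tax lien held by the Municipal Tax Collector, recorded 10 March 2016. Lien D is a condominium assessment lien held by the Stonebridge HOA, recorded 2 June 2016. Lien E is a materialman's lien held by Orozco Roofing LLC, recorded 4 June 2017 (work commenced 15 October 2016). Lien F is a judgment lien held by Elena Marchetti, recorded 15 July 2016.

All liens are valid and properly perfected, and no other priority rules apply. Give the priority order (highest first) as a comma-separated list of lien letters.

C, D, F, E, B, A

Adjusting effective dates: A was recorded 45 days after the deed, outside the 10-day window, so it keeps its recording date; B relates back to 20 August 2017 (work commenced); E relates back to 15 October 2016 (work commenced).
C is a real-property tax lien, so it outranks all other liens regardless of date.
Among the remaining liens, by effective date: D (2 June 2016), F (15 July 2016), E (15 October 2016), B (20 August 2017), A (18 September 2017).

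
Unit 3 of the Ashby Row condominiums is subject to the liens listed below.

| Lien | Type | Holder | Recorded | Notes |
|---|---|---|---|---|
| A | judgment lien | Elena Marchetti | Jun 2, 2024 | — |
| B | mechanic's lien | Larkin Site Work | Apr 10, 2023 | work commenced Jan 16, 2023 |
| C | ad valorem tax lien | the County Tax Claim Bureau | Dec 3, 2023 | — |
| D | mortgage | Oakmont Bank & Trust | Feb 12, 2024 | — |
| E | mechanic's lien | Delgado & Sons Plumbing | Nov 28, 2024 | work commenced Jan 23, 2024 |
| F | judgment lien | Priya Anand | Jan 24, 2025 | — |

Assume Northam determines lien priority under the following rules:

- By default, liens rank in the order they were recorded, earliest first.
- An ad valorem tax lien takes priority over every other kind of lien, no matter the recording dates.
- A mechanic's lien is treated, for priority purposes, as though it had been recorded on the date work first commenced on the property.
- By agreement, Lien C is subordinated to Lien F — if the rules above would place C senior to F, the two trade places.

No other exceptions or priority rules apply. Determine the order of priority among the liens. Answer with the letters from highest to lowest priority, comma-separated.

Effective dates: B's effective date is Jan 16, 2023, when work began; E relates back to Jan 23, 2024 (work commenced).
C is an ad valorem tax lien, so it outranks all other liens regardless of date.
Remaining liens by effective date: B (Jan 16, 2023), E (Jan 23, 2024), D (Feb 12, 2024), A (Jun 2, 2024), F (Jan 24, 2025).
Because C would otherwise rank above F, the subordination swaps them.

F, B, E, D, A, C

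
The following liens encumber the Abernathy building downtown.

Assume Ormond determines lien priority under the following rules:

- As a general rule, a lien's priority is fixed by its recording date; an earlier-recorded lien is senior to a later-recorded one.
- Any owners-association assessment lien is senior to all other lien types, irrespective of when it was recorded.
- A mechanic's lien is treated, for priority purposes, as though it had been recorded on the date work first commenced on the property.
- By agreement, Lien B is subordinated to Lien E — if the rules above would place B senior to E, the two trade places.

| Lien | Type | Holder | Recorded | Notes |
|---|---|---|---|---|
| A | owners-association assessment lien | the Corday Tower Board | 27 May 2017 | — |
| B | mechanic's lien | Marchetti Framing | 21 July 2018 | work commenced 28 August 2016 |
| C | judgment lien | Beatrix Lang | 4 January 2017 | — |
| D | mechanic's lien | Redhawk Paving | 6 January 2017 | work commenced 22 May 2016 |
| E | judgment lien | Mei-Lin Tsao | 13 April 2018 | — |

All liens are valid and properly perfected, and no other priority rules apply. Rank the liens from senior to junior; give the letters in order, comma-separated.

A, D, E, C, B

Effective dates after the stated exceptions: B's effective date is 28 August 2016, when work began; D is treated as recorded 22 May 2016, the work-commencement date.
As an owners-association assessment lien, A is senior to every other lien.
The other liens, earliest effective date first: D (22 May 2016), B (28 August 2016), C (4 January 2017), E (13 April 2018).
Because B would otherwise rank above E, the subordination swaps them.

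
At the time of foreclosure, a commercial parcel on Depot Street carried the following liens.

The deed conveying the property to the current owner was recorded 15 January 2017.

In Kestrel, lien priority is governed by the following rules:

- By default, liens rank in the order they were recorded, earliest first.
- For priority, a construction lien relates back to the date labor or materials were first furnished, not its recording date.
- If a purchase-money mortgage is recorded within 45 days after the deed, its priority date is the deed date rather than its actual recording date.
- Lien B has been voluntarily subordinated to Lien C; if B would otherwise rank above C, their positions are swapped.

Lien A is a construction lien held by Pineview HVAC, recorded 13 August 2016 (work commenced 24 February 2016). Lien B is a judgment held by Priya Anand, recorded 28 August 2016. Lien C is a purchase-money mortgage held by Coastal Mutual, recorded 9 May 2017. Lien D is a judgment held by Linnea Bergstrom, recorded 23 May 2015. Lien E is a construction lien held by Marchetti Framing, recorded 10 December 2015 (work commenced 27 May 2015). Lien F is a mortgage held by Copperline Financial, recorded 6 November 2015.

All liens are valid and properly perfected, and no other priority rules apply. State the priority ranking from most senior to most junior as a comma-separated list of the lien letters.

D, E, F, A, C, B

Adjusting effective dates: A is treated as recorded 24 February 2016, the work-commencement date; C was recorded 114 days after the deed, outside the 45-day window, so it keeps its recording date; E's effective date is 27 May 2015, when work began.
Sorted by effective date: D (23 May 2015), E (27 May 2015), F (6 November 2015), A (24 February 2016), B (28 August 2016), C (9 May 2017).
Because B would otherwise rank above C, the subordination swaps them.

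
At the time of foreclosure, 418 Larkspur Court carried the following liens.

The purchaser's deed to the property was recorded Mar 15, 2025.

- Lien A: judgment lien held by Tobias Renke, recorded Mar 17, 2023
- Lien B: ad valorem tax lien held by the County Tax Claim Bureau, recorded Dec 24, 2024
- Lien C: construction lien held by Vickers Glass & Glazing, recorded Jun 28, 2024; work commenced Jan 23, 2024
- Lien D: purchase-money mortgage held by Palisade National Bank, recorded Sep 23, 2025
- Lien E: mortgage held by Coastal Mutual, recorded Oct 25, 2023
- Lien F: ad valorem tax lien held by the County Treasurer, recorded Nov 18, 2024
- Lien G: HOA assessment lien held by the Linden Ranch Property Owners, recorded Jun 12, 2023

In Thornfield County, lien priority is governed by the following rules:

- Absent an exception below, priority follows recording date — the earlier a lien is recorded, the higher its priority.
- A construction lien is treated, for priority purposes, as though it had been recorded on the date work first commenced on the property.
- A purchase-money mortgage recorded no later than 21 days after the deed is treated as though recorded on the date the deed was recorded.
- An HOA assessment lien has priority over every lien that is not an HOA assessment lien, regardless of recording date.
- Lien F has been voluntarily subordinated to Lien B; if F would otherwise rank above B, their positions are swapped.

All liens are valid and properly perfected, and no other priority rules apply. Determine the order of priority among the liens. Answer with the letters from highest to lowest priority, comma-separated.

G, A, E, C, B, F, D

Effective dates after the stated exceptions: C relates back to Jan 23, 2024 (work commenced); D was recorded 192 days after the deed, outside the 21-day window, so it keeps its recording date.
G, as an HOA assessment lien, has superpriority and ranks first.
Remaining liens by effective date: A (Mar 17, 2023), E (Oct 25, 2023), C (Jan 23, 2024), F (Nov 18, 2024), B (Dec 24, 2024), D (Sep 23, 2025).
F would otherwise be senior to B, so under the subordination agreement F and B exchange positions.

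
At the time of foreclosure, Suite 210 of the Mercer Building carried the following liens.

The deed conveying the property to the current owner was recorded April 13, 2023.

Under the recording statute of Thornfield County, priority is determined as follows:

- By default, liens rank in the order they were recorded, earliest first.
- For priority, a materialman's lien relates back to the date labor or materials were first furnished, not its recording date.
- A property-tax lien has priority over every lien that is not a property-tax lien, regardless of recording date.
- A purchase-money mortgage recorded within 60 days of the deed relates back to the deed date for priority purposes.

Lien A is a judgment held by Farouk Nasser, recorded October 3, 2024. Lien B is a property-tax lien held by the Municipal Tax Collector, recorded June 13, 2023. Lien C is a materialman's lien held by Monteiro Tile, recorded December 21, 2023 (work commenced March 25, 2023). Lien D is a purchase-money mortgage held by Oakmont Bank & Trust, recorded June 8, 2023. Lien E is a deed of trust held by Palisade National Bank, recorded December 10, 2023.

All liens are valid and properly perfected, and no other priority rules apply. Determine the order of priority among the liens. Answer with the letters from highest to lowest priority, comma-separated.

B, C, D, E, A

Effective dates after the stated exceptions: C's effective date is March 25, 2023, when work began; D's effective date is the deed date, April 13, 2023.
B is a property-tax lien and takes priority over every other lien.
Ordering the rest by effective date: C (March 25, 2023), D (April 13, 2023), E (December 10, 2023), A (October 3, 2024).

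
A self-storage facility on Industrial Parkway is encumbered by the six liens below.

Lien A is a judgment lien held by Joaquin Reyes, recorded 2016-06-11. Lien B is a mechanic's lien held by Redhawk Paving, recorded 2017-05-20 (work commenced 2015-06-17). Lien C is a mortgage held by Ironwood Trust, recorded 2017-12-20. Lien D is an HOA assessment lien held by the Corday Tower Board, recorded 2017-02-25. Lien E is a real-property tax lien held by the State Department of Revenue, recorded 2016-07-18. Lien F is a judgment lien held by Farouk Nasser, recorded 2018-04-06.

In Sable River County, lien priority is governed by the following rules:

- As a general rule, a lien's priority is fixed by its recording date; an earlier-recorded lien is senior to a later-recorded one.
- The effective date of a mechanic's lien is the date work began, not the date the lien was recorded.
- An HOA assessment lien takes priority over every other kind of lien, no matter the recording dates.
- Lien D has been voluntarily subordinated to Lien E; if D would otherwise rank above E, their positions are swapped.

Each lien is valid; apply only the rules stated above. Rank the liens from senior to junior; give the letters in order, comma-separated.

Effective dates: B is treated as recorded 2015-06-17, the work-commencement date.
D is an HOA assessment lien and takes priority over every other lien.
Ordering the rest by effective date: B (2015-06-17), A (2016-06-11), E (2016-07-18), C (2017-12-20), F (2018-04-06).
The subordination applies — D was senior to E — so D and E swap.

E, B, A, D, C, F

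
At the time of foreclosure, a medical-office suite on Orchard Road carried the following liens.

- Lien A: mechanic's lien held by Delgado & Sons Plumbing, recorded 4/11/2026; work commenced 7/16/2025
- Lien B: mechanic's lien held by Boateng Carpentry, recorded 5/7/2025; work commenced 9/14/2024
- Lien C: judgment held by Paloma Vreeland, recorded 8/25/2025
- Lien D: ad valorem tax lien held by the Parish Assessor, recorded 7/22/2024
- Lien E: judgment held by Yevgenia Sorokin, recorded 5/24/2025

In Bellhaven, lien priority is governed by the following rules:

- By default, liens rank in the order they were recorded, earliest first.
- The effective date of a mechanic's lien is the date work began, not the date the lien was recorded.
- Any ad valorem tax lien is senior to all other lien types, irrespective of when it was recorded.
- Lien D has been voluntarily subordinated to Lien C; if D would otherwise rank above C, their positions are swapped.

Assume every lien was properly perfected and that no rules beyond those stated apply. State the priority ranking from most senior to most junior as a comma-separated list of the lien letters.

C, B, E, A, D

Effective dates: A is treated as recorded 7/16/2025, the work-commencement date; B is treated as recorded 9/14/2024, the work-commencement date.
D is an ad valorem tax lien, so it outranks all other liens regardless of date.
Ordering the rest by effective date: B (9/14/2024), E (5/24/2025), A (7/16/2025), C (8/25/2025).
D is senior to C before the subordination, so the two trade places.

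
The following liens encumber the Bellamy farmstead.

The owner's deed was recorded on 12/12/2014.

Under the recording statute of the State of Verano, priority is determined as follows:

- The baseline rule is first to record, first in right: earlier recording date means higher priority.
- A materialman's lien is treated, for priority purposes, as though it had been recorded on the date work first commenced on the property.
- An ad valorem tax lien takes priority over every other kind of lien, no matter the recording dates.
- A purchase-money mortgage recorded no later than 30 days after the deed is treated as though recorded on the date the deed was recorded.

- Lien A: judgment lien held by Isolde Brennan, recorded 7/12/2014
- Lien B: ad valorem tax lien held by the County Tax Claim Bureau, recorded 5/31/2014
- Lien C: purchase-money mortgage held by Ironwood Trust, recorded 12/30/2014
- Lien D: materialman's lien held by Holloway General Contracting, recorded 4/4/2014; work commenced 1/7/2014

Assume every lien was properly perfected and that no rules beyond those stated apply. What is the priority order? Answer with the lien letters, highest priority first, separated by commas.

B, D, A, C

First, effective dates: C was recorded within the 30-day window, so its effective date is the deed date 12/12/2014; D is treated as recorded 1/7/2014, the work-commencement date.
As an ad valorem tax lien, B is senior to every other lien.
Remaining liens by effective date: D (1/7/2014), A (7/12/2014), C (12/12/2014).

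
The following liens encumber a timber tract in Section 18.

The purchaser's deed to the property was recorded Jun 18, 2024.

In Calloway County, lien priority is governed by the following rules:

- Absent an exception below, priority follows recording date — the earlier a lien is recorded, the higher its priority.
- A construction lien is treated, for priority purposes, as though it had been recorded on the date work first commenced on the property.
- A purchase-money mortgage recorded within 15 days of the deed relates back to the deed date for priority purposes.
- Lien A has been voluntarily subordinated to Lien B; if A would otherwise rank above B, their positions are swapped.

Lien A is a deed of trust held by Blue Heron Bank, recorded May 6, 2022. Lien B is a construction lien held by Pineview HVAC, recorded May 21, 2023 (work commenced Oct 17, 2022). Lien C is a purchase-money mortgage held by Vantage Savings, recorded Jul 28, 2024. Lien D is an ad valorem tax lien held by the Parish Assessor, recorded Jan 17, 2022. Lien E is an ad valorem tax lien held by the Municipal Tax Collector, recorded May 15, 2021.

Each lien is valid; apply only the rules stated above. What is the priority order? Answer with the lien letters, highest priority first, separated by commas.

Effective dates: B is treated as recorded Oct 17, 2022, the work-commencement date; C was recorded 40 days after the deed, outside the 15-day window, so it keeps its recording date.
By effective date: E (May 15, 2021), D (Jan 17, 2022), A (May 6, 2022), B (Oct 17, 2022), C (Jul 28, 2024).
A would otherwise be senior to B, so under the subordination agreement A and B exchange positions.

E, D, B, A, C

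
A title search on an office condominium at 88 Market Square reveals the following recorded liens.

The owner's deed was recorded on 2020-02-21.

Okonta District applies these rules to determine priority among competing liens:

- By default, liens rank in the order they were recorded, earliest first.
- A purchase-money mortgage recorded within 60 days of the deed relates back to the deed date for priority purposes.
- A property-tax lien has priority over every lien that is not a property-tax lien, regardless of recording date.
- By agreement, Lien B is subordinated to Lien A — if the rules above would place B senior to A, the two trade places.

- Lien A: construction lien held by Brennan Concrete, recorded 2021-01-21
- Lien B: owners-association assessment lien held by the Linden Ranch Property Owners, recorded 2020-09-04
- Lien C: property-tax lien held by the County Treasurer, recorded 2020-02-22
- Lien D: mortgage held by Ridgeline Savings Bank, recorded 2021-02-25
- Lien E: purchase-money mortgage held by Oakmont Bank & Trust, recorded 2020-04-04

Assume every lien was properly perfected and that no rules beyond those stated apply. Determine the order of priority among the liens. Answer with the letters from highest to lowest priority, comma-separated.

First, effective dates: E's effective date is the deed date, 2020-02-21.
C is a property-tax lien and takes priority over every other lien.
Among the remaining liens, by effective date: E (2020-02-21), B (2020-09-04), A (2021-01-21), D (2021-02-25).
B would otherwise be senior to A, so under the subordination agreement B and A exchange positions.

C, E, A, B, D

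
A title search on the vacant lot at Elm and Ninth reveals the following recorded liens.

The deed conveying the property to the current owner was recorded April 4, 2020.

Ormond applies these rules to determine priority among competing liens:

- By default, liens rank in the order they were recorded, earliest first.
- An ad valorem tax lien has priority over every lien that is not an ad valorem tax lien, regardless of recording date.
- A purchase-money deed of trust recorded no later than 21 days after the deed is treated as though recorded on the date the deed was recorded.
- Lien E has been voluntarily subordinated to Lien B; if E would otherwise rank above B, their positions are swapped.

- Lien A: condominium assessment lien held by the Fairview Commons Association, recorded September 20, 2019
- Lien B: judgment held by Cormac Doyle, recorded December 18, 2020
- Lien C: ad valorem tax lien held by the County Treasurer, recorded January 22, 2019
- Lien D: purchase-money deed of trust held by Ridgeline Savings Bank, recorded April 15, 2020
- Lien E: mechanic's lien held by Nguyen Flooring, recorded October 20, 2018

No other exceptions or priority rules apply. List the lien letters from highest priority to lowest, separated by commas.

Adjusting effective dates: D was recorded within the 21-day window, so its effective date is the deed date April 4, 2020.
C is an ad valorem tax lien and takes priority over every other lien.
Remaining liens by effective date: E (October 20, 2018), A (September 20, 2019), D (April 4, 2020), B (December 18, 2020).
E would otherwise be senior to B, so under the subordination agreement E and B exchange positions.

C, B, A, D, E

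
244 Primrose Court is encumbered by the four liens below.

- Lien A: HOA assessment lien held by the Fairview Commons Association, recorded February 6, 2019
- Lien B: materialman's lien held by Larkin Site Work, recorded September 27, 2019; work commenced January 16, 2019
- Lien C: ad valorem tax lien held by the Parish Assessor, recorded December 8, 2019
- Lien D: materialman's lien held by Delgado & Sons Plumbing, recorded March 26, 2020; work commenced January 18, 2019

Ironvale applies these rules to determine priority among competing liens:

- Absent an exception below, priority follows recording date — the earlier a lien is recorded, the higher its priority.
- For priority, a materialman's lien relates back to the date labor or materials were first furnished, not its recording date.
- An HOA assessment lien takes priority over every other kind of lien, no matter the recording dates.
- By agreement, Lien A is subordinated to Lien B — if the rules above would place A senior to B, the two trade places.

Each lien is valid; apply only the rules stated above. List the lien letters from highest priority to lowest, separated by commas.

Adjusting effective dates: B is treated as recorded January 16, 2019, the work-commencement date; D's effective date is January 18, 2019, when work began.
As an HOA assessment lien, A is senior to every other lien.
Ordering the rest by effective date: B (January 16, 2019), D (January 18, 2019), C (December 8, 2019).
The subordination applies — A was senior to B — so A and B swap.

B, A, D, C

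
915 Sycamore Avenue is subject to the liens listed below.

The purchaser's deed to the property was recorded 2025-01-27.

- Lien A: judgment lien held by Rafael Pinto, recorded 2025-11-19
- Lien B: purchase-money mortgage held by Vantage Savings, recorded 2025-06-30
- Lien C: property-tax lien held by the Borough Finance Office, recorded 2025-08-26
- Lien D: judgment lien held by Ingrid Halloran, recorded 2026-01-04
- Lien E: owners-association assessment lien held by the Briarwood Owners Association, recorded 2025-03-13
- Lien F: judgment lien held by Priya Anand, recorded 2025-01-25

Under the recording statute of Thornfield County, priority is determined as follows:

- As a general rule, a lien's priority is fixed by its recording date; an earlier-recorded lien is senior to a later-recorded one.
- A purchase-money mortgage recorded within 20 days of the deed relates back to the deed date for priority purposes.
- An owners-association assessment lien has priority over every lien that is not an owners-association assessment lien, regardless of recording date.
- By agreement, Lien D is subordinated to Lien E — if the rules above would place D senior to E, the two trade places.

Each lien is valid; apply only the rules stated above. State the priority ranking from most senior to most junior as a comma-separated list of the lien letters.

E, F, B, C, A, D

Effective dates: B was recorded 154 days after the deed — beyond 20 days — so no relation-back applies.
As an owners-association assessment lien, E is senior to every other lien.
Ordering the rest by effective date: F (2025-01-25), B (2025-06-30), C (2025-08-26), A (2025-11-19), D (2026-01-04).
D already ranks below E; the subordination has no effect.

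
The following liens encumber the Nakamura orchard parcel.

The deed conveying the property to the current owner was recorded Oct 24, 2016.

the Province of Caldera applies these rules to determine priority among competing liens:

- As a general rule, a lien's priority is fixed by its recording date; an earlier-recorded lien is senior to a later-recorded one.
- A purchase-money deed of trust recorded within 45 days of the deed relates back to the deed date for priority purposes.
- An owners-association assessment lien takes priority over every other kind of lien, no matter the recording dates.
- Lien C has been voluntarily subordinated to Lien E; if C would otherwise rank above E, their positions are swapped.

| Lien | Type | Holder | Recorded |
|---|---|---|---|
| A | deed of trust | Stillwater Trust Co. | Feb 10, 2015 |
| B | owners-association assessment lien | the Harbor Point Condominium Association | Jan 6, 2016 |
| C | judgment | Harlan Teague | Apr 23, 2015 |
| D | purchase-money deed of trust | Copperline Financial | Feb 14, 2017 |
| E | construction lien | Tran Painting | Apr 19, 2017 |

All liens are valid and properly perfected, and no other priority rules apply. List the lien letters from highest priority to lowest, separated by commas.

B, A, E, D, C

First, effective dates: D was recorded 113 days after the deed — beyond 45 days — so no relation-back applies.
As an owners-association assessment lien, B is senior to every other lien.
Remaining liens by effective date: A (Feb 10, 2015), C (Apr 23, 2015), D (Feb 14, 2017), E (Apr 19, 2017).
C would otherwise be senior to E, so under the subordination agreement C and E exchange positions.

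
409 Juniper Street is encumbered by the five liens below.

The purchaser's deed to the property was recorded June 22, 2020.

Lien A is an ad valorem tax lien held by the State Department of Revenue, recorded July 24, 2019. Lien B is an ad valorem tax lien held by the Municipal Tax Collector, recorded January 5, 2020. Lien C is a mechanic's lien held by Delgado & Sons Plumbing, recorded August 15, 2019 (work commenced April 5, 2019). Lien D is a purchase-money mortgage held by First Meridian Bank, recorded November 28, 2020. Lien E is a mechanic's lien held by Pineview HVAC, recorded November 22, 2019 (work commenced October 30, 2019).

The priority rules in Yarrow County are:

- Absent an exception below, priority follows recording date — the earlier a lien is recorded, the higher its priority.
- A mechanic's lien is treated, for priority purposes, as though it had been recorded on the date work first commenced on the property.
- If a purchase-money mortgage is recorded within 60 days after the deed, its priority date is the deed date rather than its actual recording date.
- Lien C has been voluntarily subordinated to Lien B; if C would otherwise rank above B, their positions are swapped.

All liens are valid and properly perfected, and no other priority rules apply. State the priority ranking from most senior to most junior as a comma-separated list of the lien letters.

B, A, E, C, D

Adjusting effective dates: C is treated as recorded April 5, 2019, the work-commencement date; D was recorded 159 days after the deed — beyond 60 days — so no relation-back applies; E is treated as recorded October 30, 2019, the work-commencement date.
By effective date: C (April 5, 2019), A (July 24, 2019), E (October 30, 2019), B (January 5, 2020), D (November 28, 2020).
Because C would otherwise rank above B, the subordination swaps them.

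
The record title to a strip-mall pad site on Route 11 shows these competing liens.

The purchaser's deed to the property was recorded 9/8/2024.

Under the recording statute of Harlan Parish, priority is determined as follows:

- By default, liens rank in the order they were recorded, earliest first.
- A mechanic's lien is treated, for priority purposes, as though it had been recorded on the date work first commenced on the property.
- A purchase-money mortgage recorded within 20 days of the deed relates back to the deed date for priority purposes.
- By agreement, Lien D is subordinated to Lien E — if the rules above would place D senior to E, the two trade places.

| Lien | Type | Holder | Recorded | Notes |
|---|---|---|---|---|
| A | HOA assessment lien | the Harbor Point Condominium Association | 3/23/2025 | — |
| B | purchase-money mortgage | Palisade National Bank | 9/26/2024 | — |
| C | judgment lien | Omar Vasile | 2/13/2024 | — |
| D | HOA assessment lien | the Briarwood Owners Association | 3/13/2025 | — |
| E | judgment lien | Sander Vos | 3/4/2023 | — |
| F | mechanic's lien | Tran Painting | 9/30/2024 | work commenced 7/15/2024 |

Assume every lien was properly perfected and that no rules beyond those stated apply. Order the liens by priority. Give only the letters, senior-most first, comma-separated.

Adjusting effective dates: B was recorded within the 20-day window, so its effective date is the deed date 9/8/2024; F's effective date is 7/15/2024, when work began.
Ordering by effective date: E (3/4/2023), C (2/13/2024), F (7/15/2024), B (9/8/2024), D (3/13/2025), A (3/23/2025).
Since D is not senior to E, the subordination leaves the order unchanged.

E, C, F, B, D, A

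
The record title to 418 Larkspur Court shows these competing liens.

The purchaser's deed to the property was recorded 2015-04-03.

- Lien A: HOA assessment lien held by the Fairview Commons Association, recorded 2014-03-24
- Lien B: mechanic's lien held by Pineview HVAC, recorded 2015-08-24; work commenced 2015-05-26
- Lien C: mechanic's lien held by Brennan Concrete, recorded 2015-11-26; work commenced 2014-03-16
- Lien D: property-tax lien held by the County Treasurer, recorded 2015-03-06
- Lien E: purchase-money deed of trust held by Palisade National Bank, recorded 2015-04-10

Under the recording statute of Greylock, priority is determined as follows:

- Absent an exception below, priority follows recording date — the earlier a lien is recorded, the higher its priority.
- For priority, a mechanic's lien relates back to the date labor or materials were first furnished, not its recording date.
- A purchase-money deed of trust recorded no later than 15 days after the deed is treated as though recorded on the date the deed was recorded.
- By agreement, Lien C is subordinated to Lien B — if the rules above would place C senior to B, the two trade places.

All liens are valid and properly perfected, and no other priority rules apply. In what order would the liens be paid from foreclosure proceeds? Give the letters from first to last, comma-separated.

First, effective dates: B relates back to 2015-05-26 (work commenced); C relates back to 2014-03-16 (work commenced); E relates back to the deed date 2015-04-03.
Sorted by effective date: C (2014-03-16), A (2014-03-24), D (2015-03-06), E (2015-04-03), B (2015-05-26).
The subordination applies — C was senior to B — so C and B swap.

B, A, D, E, C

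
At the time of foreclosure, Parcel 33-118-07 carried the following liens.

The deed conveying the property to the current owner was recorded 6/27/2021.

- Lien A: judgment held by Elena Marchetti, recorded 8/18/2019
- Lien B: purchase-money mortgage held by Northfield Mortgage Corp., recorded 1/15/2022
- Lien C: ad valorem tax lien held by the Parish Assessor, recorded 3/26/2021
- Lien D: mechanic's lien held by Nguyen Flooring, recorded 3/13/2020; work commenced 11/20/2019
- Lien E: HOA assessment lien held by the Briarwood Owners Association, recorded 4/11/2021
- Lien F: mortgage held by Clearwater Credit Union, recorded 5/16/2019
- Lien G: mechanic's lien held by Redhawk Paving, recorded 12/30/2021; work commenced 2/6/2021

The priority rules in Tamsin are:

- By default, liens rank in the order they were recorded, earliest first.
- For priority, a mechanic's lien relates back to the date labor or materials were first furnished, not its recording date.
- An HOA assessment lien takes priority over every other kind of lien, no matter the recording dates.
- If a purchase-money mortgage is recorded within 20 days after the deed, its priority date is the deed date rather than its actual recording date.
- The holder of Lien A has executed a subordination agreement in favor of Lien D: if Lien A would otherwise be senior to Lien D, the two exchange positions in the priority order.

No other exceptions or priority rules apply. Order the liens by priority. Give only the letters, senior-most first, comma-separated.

Effective dates after the stated exceptions: B was recorded 202 days after the deed, outside the 20-day window, so it keeps its recording date; D relates back to 11/20/2019 (work commenced); G relates back to 2/6/2021 (work commenced).
E is an HOA assessment lien and takes priority over every other lien.
Ordering the rest by effective date: F (5/16/2019), A (8/18/2019), D (11/20/2019), G (2/6/2021), C (3/26/2021), B (1/15/2022).
The subordination applies — A was senior to D — so A and D swap.

E, F, D, A, G, C, B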